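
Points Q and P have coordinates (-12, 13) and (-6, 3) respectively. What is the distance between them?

The horizontal distance is |-6 - -12| = 6 and the vertical distance is |3 - 13| = 10.
By the Pythagorean theorem, d = sqrt(6^2 + 10^2) = sqrt(136) = 2*sqrt(34).

2*sqrt(34)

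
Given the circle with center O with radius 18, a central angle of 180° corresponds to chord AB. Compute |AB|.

Chord length = 2r sin(θ/2)
= 2 × 18 × sin(180°/2)
= 2 × 18 × sin(90°)
= 36

36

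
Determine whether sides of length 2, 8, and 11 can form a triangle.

No.
The triangle inequality is violated: 2 + 8 = 10 ≤ 11.
These lengths cannot form a triangle.

No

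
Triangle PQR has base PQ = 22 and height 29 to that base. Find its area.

Area = (1/2)(22)(29) = 319

319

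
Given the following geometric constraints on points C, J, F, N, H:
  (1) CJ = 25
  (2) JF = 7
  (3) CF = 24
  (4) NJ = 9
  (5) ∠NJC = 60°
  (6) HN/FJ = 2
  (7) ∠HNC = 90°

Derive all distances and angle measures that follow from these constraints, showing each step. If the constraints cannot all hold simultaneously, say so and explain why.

The constraints are consistent.

From the given relations:
  HN = 2·FJ = 2·7 = 14

Step 1: From CJ = 25, JN = 9, and ∠CJN = 60°, by the law of cosines:
  CN² = CJ² + JN² - 2·CJ·JN·cos(60°) = 625 + 81 - 225 = 481
  CN ≈ 21.93

Step 2: From CF = 24, CJ = 25, FJ = 7, by the inverse law of cosines:
  cos(∠FCJ) = (CF² + CJ² - FJ²) / (2·CF·CJ)
  ∠FCJ = 16.26°

Step 3: From JC = 25, JF = 7, CF = 24, by the inverse law of cosines:
  cos(∠CJF) = (JC² + JF² - CF²) / (2·JC·JF)
  ∠CJF = 73.74°

Step 4: From FC = 24, FJ = 7, CJ = 25, by the inverse law of cosines:
  cos(∠CFJ) = (FC² + FJ² - CJ²) / (2·FC·FJ)
  ∠CFJ = 90°

Step 5: From CN = 21.93, NH = 14, and ∠CNH = 90°, by the law of cosines:
  CH² = CN² + NH² - 2·CN·NH·cos(90°) = 481 + 196 - 0 = 677
  CH ≈ 26.02

Step 6: From CJ = 25, CN = 21.93, JN = 9, by the inverse law of cosines:
  cos(∠JCN) = (CJ² + CN² - JN²) / (2·CJ·CN)
  ∠JCN = 20.82°

Step 7: From NC = 21.93, NJ = 9, CJ = 25, by the inverse law of cosines:
  cos(∠CNJ) = (NC² + NJ² - CJ²) / (2·NC·NJ)
  ∠CNJ = 99.18°

Step 8: From CH = 26.02, CN = 21.93, HN = 14, by the inverse law of cosines:
  cos(∠HCN) = (CH² + CN² - HN²) / (2·CH·CN)
  ∠HCN = 32.55°

Step 9: From HC = 26.02, HN = 14, CN = 21.93, by the inverse law of cosines:
  cos(∠CHN) = (HC² + HN² - CN²) / (2·HC·HN)
  ∠CHN = 57.45°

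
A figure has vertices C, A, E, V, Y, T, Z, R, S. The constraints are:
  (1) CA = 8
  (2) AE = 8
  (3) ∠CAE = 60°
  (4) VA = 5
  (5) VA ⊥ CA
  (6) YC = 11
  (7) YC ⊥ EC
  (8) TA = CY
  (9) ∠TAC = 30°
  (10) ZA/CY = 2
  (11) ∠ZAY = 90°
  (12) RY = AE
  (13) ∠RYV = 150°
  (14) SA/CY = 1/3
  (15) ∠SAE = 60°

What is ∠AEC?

Step 1: By the law of cosines on triangle EAC: EC² = 8² + 8² − 2·8·8·cos(60°) = 64, so EC = 8.
Step 2: By the inverse law of cosines on triangle AEC: cos(∠AEC) = (8² + 8² − 8²) / (2·8·8) = 64/128 = 0.5, so ∠AEC = 60°.

Therefore, the measure of angle ∠AEC = 60°.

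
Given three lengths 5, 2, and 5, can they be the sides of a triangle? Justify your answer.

Yes.
The triangle inequality requires that the sum of any two sides exceeds the third.
Here 2 + 5 = 7 > 5, so the condition is met.

Yes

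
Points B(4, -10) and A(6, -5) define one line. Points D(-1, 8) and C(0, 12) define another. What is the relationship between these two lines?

Slope of line 1: m1 = (-5 - -10)/(6 - 4) = 5/2 = 5/2
Slope of line 2: m2 = (12 - 8)/(0 - -1) = 4/1 = 4
m1 != m2 and m1*m2 = 10 != -1. Neither.

Neither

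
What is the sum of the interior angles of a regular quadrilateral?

The sum of interior angles of an n-sided polygon is (n - 2) * 180.
For n = 4: (4 - 2) * 180 = 2 * 180 = 360 degrees.

360 degrees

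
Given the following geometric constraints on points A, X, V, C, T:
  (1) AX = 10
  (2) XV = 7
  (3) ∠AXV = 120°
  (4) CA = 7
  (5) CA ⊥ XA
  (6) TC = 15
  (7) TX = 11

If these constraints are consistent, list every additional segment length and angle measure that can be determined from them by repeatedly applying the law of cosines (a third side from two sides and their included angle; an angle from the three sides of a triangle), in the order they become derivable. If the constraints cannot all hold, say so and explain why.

The constraints are consistent. Derivable facts, in order:
After 1 step:
- AV ≈ 14.8
- XC = √149
After 2 steps:
- ∠ACX = 55.01°
- ∠AVX = 35.82°
- ∠AXC = 34.99°
- ∠CTX = 53.35°
- ∠CXT = 80.35°
- ∠TCX = 46.3°
- ∠VAX = 24.18°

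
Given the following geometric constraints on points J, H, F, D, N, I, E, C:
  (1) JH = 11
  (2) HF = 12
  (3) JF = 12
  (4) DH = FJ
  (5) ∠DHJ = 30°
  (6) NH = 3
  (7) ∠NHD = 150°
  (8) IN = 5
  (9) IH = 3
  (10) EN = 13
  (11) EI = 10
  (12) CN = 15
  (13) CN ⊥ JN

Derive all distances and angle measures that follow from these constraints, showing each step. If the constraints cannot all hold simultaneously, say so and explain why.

The constraints are consistent.

From the given relations:
  DH = FJ = 12

Step 1: From JH = 11, HD = 12, and ∠JHD = 30°, by the law of cosines:
  JD² = JH² + HD² - 2·JH·HD·cos(30°) = 121 + 144 - 228.6 = 36.37
  JD ≈ 6.03

Step 2: From DH = 12, HN = 3, and ∠DHN = 150°, by the law of cosines:
  DN² = DH² + HN² - 2·DH·HN·cos(150°) = 144 + 9 + 62.35 = 215.4
  DN ≈ 14.67

Step 3: From JF = 12, JH = 11, FH = 12, by the inverse law of cosines:
  cos(∠FJH) = (JF² + JH² - FH²) / (2·JF·JH)
  ∠FJH = 62.72°

Step 4: From HF = 12, HJ = 11, FJ = 12, by the inverse law of cosines:
  cos(∠FHJ) = (HF² + HJ² - FJ²) / (2·HF·HJ)
  ∠FHJ = 62.72°

Step 5: From HI = 3, HN = 3, IN = 5, by the inverse law of cosines:
  cos(∠IHN) = (HI² + HN² - IN²) / (2·HI·HN)
  ∠IHN = 112.89°

Step 6: From FH = 12, FJ = 12, HJ = 11, by the inverse law of cosines:
  cos(∠HFJ) = (FH² + FJ² - HJ²) / (2·FH·FJ)
  ∠HFJ = 54.56°

Step 7: From NE = 13, NI = 5, EI = 10, by the inverse law of cosines:
  cos(∠ENI) = (NE² + NI² - EI²) / (2·NE·NI)
  ∠ENI = 43.69°

Step 8: From NH = 3, NI = 5, HI = 3, by the inverse law of cosines:
  cos(∠HNI) = (NH² + NI² - HI²) / (2·NH·NI)
  ∠HNI = 33.56°

Step 9: From IE = 10, IN = 5, EN = 13, by the inverse law of cosines:
  cos(∠EIN) = (IE² + IN² - EN²) / (2·IE·IN)
  ∠EIN = 116.1°

Step 10: From IH = 3, IN = 5, HN = 3, by the inverse law of cosines:
  cos(∠HIN) = (IH² + IN² - HN²) / (2·IH·IN)
  ∠HIN = 33.56°

Step 11: From EI = 10, EN = 13, IN = 5, by the inverse law of cosines:
  cos(∠IEN) = (EI² + EN² - IN²) / (2·EI·EN)
  ∠IEN = 20.21°

Step 12: From JD = 6.03, JH = 11, DH = 12, by the inverse law of cosines:
  cos(∠DJH) = (JD² + JH² - DH²) / (2·JD·JH)
  ∠DJH = 84.22°

Step 13: From DH = 12, DJ = 6.03, HJ = 11, by the inverse law of cosines:
  cos(∠HDJ) = (DH² + DJ² - HJ²) / (2·DH·DJ)
  ∠HDJ = 65.78°

Step 14: From DH = 12, DN = 14.67, HN = 3, by the inverse law of cosines:
  cos(∠HDN) = (DH² + DN² - HN²) / (2·DH·DN)
  ∠HDN = 5.87°

Step 15: From ND = 14.67, NH = 3, DH = 12, by the inverse law of cosines:
  cos(∠DNH) = (ND² + NH² - DH²) / (2·ND·NH)
  ∠DNH = 24.13°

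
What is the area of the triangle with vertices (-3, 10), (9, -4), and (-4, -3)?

Using the Shoelace formula for a triangle:
Area = (1/2)|x0(y1 - y2) + x1(y2 - y0) + x2(y0 - y1)|
Area = (1/2)|-3(-4 - -3) + 9(-3 - 10) + -4(10 - -4)|
Area = (1/2)|3 + -117 + -56|
Area = (1/2)|-170|
Area = (1/2)(170)
Area = 85

85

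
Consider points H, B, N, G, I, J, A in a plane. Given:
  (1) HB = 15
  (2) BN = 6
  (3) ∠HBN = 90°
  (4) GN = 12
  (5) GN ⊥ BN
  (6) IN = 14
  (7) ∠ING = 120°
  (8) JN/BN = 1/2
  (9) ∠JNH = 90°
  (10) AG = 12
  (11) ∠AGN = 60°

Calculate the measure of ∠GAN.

Step 1: By the law of cosines on triangle AGN: AN² = 12² + 12² − 2·12·12·cos(60°) = 144, so AN = 12.
Step 2: By the inverse law of cosines on triangle GAN: cos(∠GAN) = (12² + 12² − 12²) / (2·12·12) = 144/288 = 0.5, so ∠GAN = 60°.

Therefore, the measure of angle ∠GAN = 60°.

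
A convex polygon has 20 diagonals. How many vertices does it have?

Using d = n(n - 3)/2, we solve 20 = n(n - 3)/2.
So n(n - 3) = 40.
Testing n = 8: 8 * 5 = 40 = 40. Correct.
The polygon has 8 sides.

8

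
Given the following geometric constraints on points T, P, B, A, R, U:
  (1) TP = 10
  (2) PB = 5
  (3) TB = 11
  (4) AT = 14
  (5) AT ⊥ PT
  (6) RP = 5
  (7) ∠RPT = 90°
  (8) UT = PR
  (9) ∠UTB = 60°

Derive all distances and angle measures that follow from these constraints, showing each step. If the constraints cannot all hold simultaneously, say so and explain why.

The constraints are consistent.

From the given relations:
  UT = PR = 5

Step 1: From TP = 10, PR = 5, and ∠TPR = 90°, by the law of cosines:
  TR² = TP² + PR² - 2·TP·PR·cos(90°) = 100 + 25 - 0 = 125
  TR = 5·√5

Step 2: From PT = 10, TA = 14, and ∠PTA = 90°, by the law of cosines:
  PA² = PT² + TA² - 2·PT·TA·cos(90°) = 100 + 196 - 0 = 296
  PA = 2·√74

Step 3: From BT = 11, TU = 5, and ∠BTU = 60°, by the law of cosines:
  BU² = BT² + TU² - 2·BT·TU·cos(60°) = 121 + 25 - 55 = 91
  BU = √91

Step 4: From TB = 11, TP = 10, BP = 5, by the inverse law of cosines:
  cos(∠BTP) = (TB² + TP² - BP²) / (2·TB·TP)
  ∠BTP = 27.01°

Step 5: From PB = 5, PT = 10, BT = 11, by the inverse law of cosines:
  cos(∠BPT) = (PB² + PT² - BT²) / (2·PB·PT)
  ∠BPT = 87.71°

Step 6: From BP = 5, BT = 11, PT = 10, by the inverse law of cosines:
  cos(∠PBT) = (BP² + BT² - PT²) / (2·BP·BT)
  ∠PBT = 65.28°

Step 7: From TP = 10, TR = 5·√5, PR = 5, by the inverse law of cosines:
  cos(∠PTR) = (TP² + TR² - PR²) / (2·TP·TR)
  ∠PTR = 26.57°

Step 8: From PA = 2·√74, PT = 10, AT = 14, by the inverse law of cosines:
  cos(∠APT) = (PA² + PT² - AT²) / (2·PA·PT)
  ∠APT = 54.46°

Step 9: From BT = 11, BU = √91, TU = 5, by the inverse law of cosines:
  cos(∠TBU) = (BT² + BU² - TU²) / (2·BT·BU)
  ∠TBU = 27°

Step 10: From AP = 2·√74, AT = 14, PT = 10, by the inverse law of cosines:
  cos(∠PAT) = (AP² + AT² - PT²) / (2·AP·AT)
  ∠PAT = 35.54°

Step 11: From RP = 5, RT = 5·√5, PT = 10, by the inverse law of cosines:
  cos(∠PRT) = (RP² + RT² - PT²) / (2·RP·RT)
  ∠PRT = 63.43°

Step 12: From UB = √91, UT = 5, BT = 11, by the inverse law of cosines:
  cos(∠BUT) = (UB² + UT² - BT²) / (2·UB·UT)
  ∠BUT = 93°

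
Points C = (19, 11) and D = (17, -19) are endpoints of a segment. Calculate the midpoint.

The midpoint is the average of the coordinates:
x: (19 + 17)/2 = 18
y: (11 + -19)/2 = -4
Midpoint = (18, -4)

(18, -4)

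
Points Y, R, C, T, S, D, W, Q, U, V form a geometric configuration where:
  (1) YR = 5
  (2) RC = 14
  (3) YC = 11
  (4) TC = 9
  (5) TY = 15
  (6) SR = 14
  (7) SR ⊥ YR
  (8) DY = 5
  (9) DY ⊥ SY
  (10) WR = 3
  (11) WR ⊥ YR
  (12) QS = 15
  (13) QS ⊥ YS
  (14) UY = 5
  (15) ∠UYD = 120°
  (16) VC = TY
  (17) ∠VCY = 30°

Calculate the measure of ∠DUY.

Step 1: By the law of cosines on triangle UYD: UD² = 5² + 5² − 2·5·5·cos(120°) = 75, so UD = 5·√3.
Step 2: By the inverse law of cosines on triangle DUY: cos(∠DUY) = ((5·√3)² + 5² − 5²) / (2·5·√3·5) = 75/86.6 = 0.866, so ∠DUY = 30°.

Therefore, the measure of angle ∠DUY = 30°.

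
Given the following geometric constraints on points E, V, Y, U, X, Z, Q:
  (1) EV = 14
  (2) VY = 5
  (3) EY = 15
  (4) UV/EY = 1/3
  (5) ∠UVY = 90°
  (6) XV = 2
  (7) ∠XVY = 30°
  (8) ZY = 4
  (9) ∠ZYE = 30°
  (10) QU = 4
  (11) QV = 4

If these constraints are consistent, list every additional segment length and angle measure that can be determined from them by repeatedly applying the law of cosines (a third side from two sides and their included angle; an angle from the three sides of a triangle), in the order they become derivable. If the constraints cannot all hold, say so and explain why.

The constraints are consistent. Derivable facts, in order:
After 1 step:
- EZ ≈ 11.71
- YU = 5·√2
- YX ≈ 3.42
- ∠EVY = 91.64°
- ∠EYV = 68.9°
- ∠QUV = 51.32°
- ∠QVU = 51.32°
- ∠UQV = 77.36°
- ∠VEY = 19.46°
After 2 steps:
- ∠EZY = 140.16°
- ∠UYV = 45°
- ∠VUY = 45°
- ∠VXY = 132.99°
- ∠VYX = 17.01°
- ∠YEZ = 9.84°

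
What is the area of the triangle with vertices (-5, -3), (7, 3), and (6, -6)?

The Shoelace formula computes the area from vertex coordinates by summing cross products.
For vertices (-5,-3), (7,3), (6,-6):
Signed sum = -5*3 - 7*-3 + 7*-6 - 6*3 + 6*-3 - -5*-6
= 6 + -60 + -48 = -102
Area = (1/2)|-102| = 51.

51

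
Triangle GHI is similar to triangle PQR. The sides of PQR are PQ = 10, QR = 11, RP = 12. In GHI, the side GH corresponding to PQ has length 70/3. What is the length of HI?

Similar triangles have proportional sides. Setting up the proportion:
GH / PQ = HI / QR
70/3 / 10 = HI / 11
HI = 11 * 70/3 / 10 = 77/3.

77/3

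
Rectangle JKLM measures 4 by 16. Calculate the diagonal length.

d = sqrt(4^2 + 16^2) = sqrt(272) = 4*sqrt(17)

4*sqrt(17)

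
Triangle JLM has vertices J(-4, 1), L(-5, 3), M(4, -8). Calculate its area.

Shoelace: Area = (1/2)|-4(3--8) + -5(-8-1) + 4(1-3)| = (1/2)(7) = 7/2

7/2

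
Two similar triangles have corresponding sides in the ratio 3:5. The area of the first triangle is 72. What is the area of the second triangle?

The ratio of areas of similar triangles = (side ratio)^2.
Side ratio = 3:5, so area ratio = 9:25.
Area of the second triangle / Area of the first triangle = 25/9
Area of the second triangle = 72 * 25/9 = 200

200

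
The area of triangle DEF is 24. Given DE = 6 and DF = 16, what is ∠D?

Area = (1/2) * a * b * sin(C)
sin(C) = 2 * Area / (a * b)
sin(C) = 2 * 24 / (6 * 16)
sin(C) = 1/2
C = arcsin(1/2) = 30°
Since sin(180° - C) = sin(C), the obtuse angle 150° gives the same area, so C = 30° or C = 150°.

30° or 150°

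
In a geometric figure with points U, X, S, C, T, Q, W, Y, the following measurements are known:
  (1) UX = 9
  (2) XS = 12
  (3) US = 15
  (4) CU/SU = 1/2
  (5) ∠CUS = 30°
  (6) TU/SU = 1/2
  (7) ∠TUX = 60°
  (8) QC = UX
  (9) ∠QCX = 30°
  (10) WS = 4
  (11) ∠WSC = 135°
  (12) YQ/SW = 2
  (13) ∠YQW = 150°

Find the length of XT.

From the given relations: TU = 1/2·SU = 1/2·15 ≈ 7.5.
Step 1: By the law of cosines on triangle XUT: XT² = 9² + 7.5² − 2·9·7.5·cos(60°) = 69.75, so XT = 3/2·√31.

Therefore, the length of XT = 3/2·√31.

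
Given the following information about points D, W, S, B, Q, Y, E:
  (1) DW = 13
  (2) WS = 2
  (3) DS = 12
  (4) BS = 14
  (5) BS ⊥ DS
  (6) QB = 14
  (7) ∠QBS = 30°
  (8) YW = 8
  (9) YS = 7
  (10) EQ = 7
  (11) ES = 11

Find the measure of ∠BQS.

Step 1: By the law of cosines on triangle QBS: QS² = 14² + 14² − 2·14·14·cos(30°) = 52.52, so QS ≈ 7.25.
Step 2: By the inverse law of cosines on triangle BQS: cos(∠BQS) = (14² + 7.25² − 14²) / (2·14·7.25) = 52.52/202.91 = 0.2588, so ∠BQS = 75°.

Therefore, the measure of angle ∠BQS = 75°.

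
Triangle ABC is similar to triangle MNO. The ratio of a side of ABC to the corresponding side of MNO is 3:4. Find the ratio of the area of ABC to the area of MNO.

Area scales with the square of linear dimensions. If every length is multiplied by 3/4, then the area is multiplied by (3/4)^2 = 9/16.
The area ratio is 9:16.

9:16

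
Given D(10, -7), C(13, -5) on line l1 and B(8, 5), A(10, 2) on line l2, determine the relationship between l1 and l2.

Slope of line 1: m1 = (-5 - -7)/(13 - 10) = 2/3 = 2/3
Slope of line 2: m2 = (2 - 5)/(10 - 8) = -3/2 = -3/2
Two lines are perpendicular when the product of their slopes is -1 (negative reciprocals).
m1 * m2 = (2/3) * (-3/2) = -1, confirming perpendicularity.

Perpendicular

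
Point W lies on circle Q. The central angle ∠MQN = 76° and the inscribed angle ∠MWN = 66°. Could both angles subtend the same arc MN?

By the inscribed angle theorem, the inscribed angle for a central angle of 76° should be 76° / 2 = 38°.
The given inscribed angle is 66°, which does not equal 38°.
Therefore, no, they do not correspond to the same arc.

No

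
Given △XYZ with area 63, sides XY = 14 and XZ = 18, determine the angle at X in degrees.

sin(C) = 2 * 63 / (14 * 18) = 1/2, so C = arcsin(1/2) = 30°.
Since sin(180° - C) = sin(C), the obtuse angle 150° gives the same area, so C = 30° or C = 150°.

30° or 150°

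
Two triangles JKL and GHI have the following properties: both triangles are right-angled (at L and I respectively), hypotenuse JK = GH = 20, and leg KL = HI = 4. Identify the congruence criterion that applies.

Consider the given information: both triangles are right-angled (at L and I respectively), hypotenuse JK = GH = 20, and leg KL = HI = 4
This is not SSS or ASA: SSS requires all three pairs of sides, but we don't have that. ASA requires two angles and the side between them.
The correct criterion is HL. The hypotenuse and one leg of two right triangles are equal (Hypotenuse-Leg).

HL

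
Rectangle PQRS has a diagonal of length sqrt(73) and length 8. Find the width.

The diagonal of a rectangle forms a right triangle with the two sides.
Rearranging the Pythagorean theorem: missing side = sqrt(d^2 - known^2).
= sqrt(73 - 64) = sqrt(9) = 3.

3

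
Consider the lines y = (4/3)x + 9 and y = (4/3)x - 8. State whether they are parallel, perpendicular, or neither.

Slope of line 1: m1 = 4/3
Slope of line 2: m2 = 4/3
m1 = m2, so the lines are parallel.

Parallel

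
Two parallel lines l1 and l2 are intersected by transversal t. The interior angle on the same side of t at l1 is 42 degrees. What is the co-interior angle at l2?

Co-interior (same-side interior) angles are between the parallel lines on the same side of the transversal.
Unlike corresponding or alternate interior angles, they are supplementary rather than equal.
So the angle = 180 - 42 = 138 degrees.

138 degrees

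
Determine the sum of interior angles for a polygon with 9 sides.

The sum of interior angles of an n-sided polygon is (n - 2) * 180.
For n = 9: (9 - 2) * 180 = 7 * 180 = 1260 degrees.

1260 degrees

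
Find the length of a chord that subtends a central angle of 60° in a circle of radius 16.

Drop a perpendicular from the center to the chord, bisecting both the chord and the central angle.
Each half-chord = r sin(θ/2) = 16 sin(30°).
The full chord = 2 × 16 × sin(30°) = 16.

16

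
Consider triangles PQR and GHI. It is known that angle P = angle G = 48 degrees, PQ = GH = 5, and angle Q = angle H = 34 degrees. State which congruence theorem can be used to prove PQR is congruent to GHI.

The given information matches ASA: Two pairs of corresponding angles and the included side are equal (Angle-Side-Angle).

ASA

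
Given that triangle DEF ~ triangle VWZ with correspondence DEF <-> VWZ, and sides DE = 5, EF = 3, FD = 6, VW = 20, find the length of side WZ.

Since the triangles are similar, the ratio of corresponding sides is constant.
Scale factor k = VW / DE = 20 / 5 = 4
WZ = k * EF = 4 * 3 = 12

12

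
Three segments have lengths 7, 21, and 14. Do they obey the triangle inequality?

No.
The triangle inequality is violated: 7 + 14 = 21 ≤ 21.
These lengths cannot form a triangle.

No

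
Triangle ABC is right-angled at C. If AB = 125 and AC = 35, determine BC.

By the Pythagorean theorem: BC^2 = AB^2 - AC^2
BC^2 = 125^2 - 35^2 = 15625 - 1225 = 14400
BC = sqrt(14400) = 120

120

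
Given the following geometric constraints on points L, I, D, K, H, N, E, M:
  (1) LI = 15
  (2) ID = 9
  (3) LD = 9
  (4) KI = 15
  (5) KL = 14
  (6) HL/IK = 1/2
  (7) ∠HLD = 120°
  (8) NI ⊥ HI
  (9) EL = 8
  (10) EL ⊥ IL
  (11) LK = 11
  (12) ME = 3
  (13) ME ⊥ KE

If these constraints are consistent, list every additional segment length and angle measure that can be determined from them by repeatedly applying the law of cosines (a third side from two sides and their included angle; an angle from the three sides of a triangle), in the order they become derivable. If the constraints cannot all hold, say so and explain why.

These constraints are not satisfiable: (5) KL = 14 and (11) LK = 11 assign two different lengths to the same segment. No planar figure meets all of them, so nothing further can be derived.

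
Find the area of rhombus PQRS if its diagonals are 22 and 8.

Area of a rhombus = (d1 * d2) / 2
Area = (22 * 8) / 2
Area = 176 / 2
Area = 88

88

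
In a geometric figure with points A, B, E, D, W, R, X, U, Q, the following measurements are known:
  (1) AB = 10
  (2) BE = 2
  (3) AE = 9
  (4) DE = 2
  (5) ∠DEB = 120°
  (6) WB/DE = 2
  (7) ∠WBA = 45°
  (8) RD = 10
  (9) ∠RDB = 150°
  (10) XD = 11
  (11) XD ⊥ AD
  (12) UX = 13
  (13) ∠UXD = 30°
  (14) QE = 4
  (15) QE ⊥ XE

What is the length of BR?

Step 1: By the law of cosines on triangle BED: BD² = 2² + 2² − 2·2·2·cos(120°) = 12, so BD = 2·√3.
Step 2: By the law of cosines on triangle BDR: BR² = (2·√3)² + 10² − 2·2·√3·10·cos(150°) = 172, so BR = 2·√43.

Therefore, the length of BR = 2·√43.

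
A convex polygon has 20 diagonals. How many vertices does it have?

Using d = n(n - 3)/2, we solve 20 = n(n - 3)/2.
So n(n - 3) = 40.
Testing n = 8: 8 * 5 = 40 = 40. Correct.
The polygon has 8 sides.

8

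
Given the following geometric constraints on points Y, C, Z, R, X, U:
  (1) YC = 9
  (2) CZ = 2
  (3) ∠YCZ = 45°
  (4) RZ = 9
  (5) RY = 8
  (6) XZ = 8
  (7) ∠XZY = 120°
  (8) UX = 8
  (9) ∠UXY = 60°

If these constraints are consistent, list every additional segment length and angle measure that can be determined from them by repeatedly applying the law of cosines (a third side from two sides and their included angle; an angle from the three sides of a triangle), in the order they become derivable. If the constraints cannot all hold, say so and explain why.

The constraints are consistent. Derivable facts, in order:
After 1 step:
- YZ ≈ 7.72
After 2 steps:
- YX ≈ 13.61
- ∠CYZ = 10.56°
- ∠CZY = 124.44°
- ∠RYZ = 69.84°
- ∠RZY = 56.56°
- ∠YRZ = 53.6°
After 3 steps:
- YU ≈ 11.85
- ∠XYZ = 30.6°
- ∠YXZ = 29.4°
After 4 steps:
- ∠UYX = 35.78°
- ∠XUY = 84.22°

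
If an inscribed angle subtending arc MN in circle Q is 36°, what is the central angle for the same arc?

Central angle = 2 × 36° = 72° (inscribed angle theorem).

72°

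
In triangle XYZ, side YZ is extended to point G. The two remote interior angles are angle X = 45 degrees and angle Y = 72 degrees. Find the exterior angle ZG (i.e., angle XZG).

Exterior angle = 45 + 72 = 117 degrees (exterior angle theorem).

117 degrees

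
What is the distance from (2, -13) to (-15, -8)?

d = sqrt((-17)^2 + (5)^2) = sqrt(314)

sqrt(314)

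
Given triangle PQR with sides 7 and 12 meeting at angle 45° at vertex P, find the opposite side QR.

By the law of cosines: QR^2 = PQ^2 + PR^2 - 2*PQ*PR*cos(P)
QR^2 = 7^2 + 12^2 - 2*7*12*cos(45°)
QR^2 = 49 + 144 - 168*(sqrt(2)/2)
QR^2 = 193 - 84*sqrt(2)
QR = sqrt(193 - 84*sqrt(2))

sqrt(193 - 84*sqrt(2))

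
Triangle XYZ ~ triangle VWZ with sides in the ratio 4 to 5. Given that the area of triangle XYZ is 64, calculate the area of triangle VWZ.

For similar figures, the area ratio equals the square of the side ratio.
Side ratio (XYZ to VWZ) = 4:5, so area ratio = 4^2:5^2 = 16:25.
If the area of XYZ is 64, then the area of VWZ = 64 * (25/16) = 100.

100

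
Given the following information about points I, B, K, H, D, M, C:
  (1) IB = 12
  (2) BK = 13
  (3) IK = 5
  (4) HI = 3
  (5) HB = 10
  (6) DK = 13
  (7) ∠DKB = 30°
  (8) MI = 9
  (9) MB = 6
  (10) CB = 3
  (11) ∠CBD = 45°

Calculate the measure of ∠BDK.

Step 1: By the law of cosines on triangle DKB: DB² = 13² + 13² − 2·13·13·cos(30°) = 45.28, so DB ≈ 6.73.
Step 2: By the inverse law of cosines on triangle BDK: cos(∠BDK) = (6.73² + 13² − 13²) / (2·6.73·13) = 45.28/174.96 = 0.2588, so ∠BDK = 75°.

Therefore, the measure of angle ∠BDK = 75°.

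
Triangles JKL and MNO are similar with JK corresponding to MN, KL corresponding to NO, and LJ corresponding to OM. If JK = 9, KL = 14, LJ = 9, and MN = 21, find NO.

Similar triangles have proportional sides. Setting up the proportion:
MN / JK = NO / KL
21 / 9 = NO / 14
NO = 14 * 21 / 9 = 98/3.

98/3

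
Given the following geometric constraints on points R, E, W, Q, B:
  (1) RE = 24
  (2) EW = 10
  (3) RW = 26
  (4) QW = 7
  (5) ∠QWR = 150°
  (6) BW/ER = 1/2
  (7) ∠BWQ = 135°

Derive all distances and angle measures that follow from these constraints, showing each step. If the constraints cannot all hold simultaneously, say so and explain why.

The constraints are consistent.

From the given relations:
  BW = 1/2·ER = 1/2·24 = 12

Step 1: From RW = 26, WQ = 7, and ∠RWQ = 150°, by the law of cosines:
  RQ² = RW² + WQ² - 2·RW·WQ·cos(150°) = 676 + 49 + 315.2 = 1040
  RQ ≈ 32.25

Step 2: From QW = 7, WB = 12, and ∠QWB = 135°, by the law of cosines:
  QB² = QW² + WB² - 2·QW·WB·cos(135°) = 49 + 144 + 118.8 = 311.8
  QB ≈ 17.66

Step 3: From RE = 24, RW = 26, EW = 10, by the inverse law of cosines:
  cos(∠ERW) = (RE² + RW² - EW²) / (2·RE·RW)
  ∠ERW = 22.62°

Step 4: From ER = 24, EW = 10, RW = 26, by the inverse law of cosines:
  cos(∠REW) = (ER² + EW² - RW²) / (2·ER·EW)
  ∠REW = 90°

Step 5: From WE = 10, WR = 26, ER = 24, by the inverse law of cosines:
  cos(∠EWR) = (WE² + WR² - ER²) / (2·WE·WR)
  ∠EWR = 67.38°

Step 6: From RQ = 32.25, RW = 26, QW = 7, by the inverse law of cosines:
  cos(∠QRW) = (RQ² + RW² - QW²) / (2·RQ·RW)
  ∠QRW = 6.23°

Step 7: From QB = 17.66, QW = 7, BW = 12, by the inverse law of cosines:
  cos(∠BQW) = (QB² + QW² - BW²) / (2·QB·QW)
  ∠BQW = 28.72°

Step 8: From QR = 32.25, QW = 7, RW = 26, by the inverse law of cosines:
  cos(∠RQW) = (QR² + QW² - RW²) / (2·QR·QW)
  ∠RQW = 23.77°

Step 9: From BQ = 17.66, BW = 12, QW = 7, by the inverse law of cosines:
  cos(∠QBW) = (BQ² + BW² - QW²) / (2·BQ·BW)
  ∠QBW = 16.28°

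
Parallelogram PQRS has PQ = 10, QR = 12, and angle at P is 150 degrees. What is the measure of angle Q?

Opposite sides of a parallelogram are parallel, so consecutive angles form co-interior angles on a transversal.
Co-interior angles sum to 180°, giving angle Q = 180 - 150 = 30 degrees.

30 degrees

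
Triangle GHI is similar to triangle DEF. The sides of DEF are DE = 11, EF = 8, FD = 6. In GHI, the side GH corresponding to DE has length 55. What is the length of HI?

k = 55/11 = 5. HI = 5 * 8 = 40.

40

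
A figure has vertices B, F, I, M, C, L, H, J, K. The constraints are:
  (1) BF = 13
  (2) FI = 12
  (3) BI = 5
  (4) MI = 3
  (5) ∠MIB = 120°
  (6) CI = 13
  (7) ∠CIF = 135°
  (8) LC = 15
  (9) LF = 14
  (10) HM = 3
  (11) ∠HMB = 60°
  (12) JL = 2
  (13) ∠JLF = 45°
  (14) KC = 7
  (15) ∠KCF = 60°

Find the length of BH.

Step 1: By the law of cosines on triangle BIM: BM² = 5² + 3² − 2·5·3·cos(120°) = 49, so BM = 7.
Step 2: By the law of cosines on triangle BMH: BH² = 7² + 3² − 2·7·3·cos(60°) = 37, so BH = √37.

Therefore, the length of BH = √37.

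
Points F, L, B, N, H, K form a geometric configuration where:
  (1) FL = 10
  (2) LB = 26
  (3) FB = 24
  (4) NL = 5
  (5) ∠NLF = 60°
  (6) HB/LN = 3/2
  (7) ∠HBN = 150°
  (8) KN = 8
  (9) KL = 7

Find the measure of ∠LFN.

Step 1: By the law of cosines on triangle FLN: FN² = 10² + 5² − 2·10·5·cos(60°) = 75, so FN = 5·√3.
Step 2: By the inverse law of cosines on triangle LFN: cos(∠LFN) = (10² + (5·√3)² − 5²) / (2·10·5·√3) = 150/173.21 = 0.866, so ∠LFN = 30°.

Therefore, the measure of angle ∠LFN = 30°.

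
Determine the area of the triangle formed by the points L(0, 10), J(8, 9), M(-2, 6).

Using the Shoelace formula for a triangle:
Area = (1/2)|x0(y1 - y2) + x1(y2 - y0) + x2(y0 - y1)|
Area = (1/2)|0(9 - 6) + 8(6 - 10) + -2(10 - 9)|
Area = (1/2)|0 + -32 + -2|
Area = (1/2)|-34|
Area = (1/2)(34)
Area = 17

17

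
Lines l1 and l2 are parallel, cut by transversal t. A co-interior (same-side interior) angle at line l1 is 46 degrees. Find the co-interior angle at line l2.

Co-interior (same-side interior) angles are between the parallel lines on the same side of the transversal.
Unlike corresponding or alternate interior angles, they are supplementary rather than equal.
So the angle = 180 - 46 = 134 degrees.

134 degrees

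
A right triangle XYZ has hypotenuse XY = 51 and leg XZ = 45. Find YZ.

YZ = sqrt(51^2 - 45^2) = sqrt(576) = 24

24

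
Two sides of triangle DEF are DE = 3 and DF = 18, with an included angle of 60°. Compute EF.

When two sides and the included angle are known, the law of cosines gives the third side.
c^2 = a^2 + b^2 - 2ab cos(C) generalizes the Pythagorean theorem to non-right triangles.
Here: EF^2 = 9 + 324 - 108*(1/2) = 279
EF = 3*sqrt(31)

3*sqrt(31)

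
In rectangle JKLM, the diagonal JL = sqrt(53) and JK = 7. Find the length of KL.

b = sqrt(d^2 - a^2) = sqrt(53 - 49) = sqrt(4) = 2

2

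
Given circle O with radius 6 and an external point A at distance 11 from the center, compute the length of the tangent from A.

tangent = √(d² - r²) = √(11² - 6²) = √(121 - 36) = √85 = sqrt(85)

sqrt(85)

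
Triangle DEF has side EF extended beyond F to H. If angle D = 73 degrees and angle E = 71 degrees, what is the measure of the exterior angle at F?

By the exterior angle theorem, an exterior angle of a triangle equals the sum of the two remote interior angles.
Exterior angle = angle D + angle E
Exterior angle = 73 + 71 = 144 degrees

144 degrees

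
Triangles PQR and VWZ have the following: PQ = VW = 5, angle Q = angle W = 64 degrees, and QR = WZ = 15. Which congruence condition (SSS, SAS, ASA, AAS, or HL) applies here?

The given information provides:
PQ = VW = 5, angle Q = angle W = 64 degrees, and QR = WZ = 15
This matches the SAS congruence theorem.
Two pairs of corresponding sides and the included angle are equal (Side-Angle-Side).

SAS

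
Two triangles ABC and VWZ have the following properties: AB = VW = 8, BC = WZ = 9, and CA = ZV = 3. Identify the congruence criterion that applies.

The given information provides:
AB = VW = 8, BC = WZ = 9, and CA = ZV = 3
This matches the SSS congruence theorem.
All three pairs of corresponding sides are equal (Side-Side-Side).

SSS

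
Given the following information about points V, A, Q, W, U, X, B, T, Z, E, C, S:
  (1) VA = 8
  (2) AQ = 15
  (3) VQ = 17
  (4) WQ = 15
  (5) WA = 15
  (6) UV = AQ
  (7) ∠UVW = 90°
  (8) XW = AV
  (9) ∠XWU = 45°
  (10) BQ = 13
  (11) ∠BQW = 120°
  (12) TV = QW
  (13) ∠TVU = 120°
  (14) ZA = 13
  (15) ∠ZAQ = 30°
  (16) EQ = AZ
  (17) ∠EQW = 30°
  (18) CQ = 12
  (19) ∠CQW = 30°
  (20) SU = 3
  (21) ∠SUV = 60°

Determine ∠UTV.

From the given relations: TV = QW = 15; UV = AQ = 15.
Step 1: By the law of cosines on triangle TVU: TU² = 15² + 15² − 2·15·15·cos(120°) = 675, so TU = 15·√3.
Step 2: By the inverse law of cosines on triangle UTV: cos(∠UTV) = ((15·√3)² + 15² − 15²) / (2·15·√3·15) = 675/779.42 = 0.866, so ∠UTV = 30°.

Therefore, the measure of angle ∠UTV = 30°.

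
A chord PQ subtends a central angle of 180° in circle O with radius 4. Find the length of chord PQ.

Chord = 2(4) sin(90°) = 8

8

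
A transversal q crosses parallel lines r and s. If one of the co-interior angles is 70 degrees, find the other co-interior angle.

Co-interior (same-side interior) angles are between the parallel lines on the same side of the transversal.
Unlike corresponding or alternate interior angles, they are supplementary rather than equal.
So the angle = 180 - 70 = 110 degrees.

110 degrees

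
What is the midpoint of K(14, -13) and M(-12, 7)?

The midpoint is the average of the coordinates:
x: (14 + -12)/2 = 1
y: (-13 + 7)/2 = -3
Midpoint = (1, -3)

(1, -3)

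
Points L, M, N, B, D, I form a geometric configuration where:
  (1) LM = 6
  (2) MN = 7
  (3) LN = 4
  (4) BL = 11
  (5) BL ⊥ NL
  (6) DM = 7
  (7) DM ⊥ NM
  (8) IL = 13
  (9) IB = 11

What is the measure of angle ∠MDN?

Step 1: By the law of cosines on triangle DMN: DN² = 7² + 7² − 2·7·7·cos(90°) = 98, so DN = 7·√2.
Step 2: By the inverse law of cosines on triangle MDN: cos(∠MDN) = (7² + (7·√2)² − 7²) / (2·7·7·√2) = 98/138.59 = 0.7071, so ∠MDN = 45°.

Therefore, the measure of angle ∠MDN = 45°.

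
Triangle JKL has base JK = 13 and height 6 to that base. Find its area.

Area = (1/2) * base * height
Area = (1/2) * 13 * 6
Area = 39

39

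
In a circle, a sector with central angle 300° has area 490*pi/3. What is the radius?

Sector area A = πr² × θ/360, so r² = 360A / (πθ).
r² = 360 × 490*pi/3 / (π × 300)
r² = 196
r = 14

14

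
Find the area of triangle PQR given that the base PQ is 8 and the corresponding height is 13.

A triangle's area is half the area of a rectangle with the same base and height.
Area = (1/2) * 8 * 13 = 52.

52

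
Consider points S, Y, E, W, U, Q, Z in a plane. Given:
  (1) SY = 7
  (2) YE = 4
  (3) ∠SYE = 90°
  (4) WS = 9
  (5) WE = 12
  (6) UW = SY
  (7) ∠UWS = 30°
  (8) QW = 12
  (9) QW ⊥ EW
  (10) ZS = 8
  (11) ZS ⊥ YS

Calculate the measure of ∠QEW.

Step 1: By the law of cosines on triangle EWQ: EQ² = 12² + 12² − 2·12·12·cos(90°) = 288, so EQ = 12·√2.
Step 2: By the inverse law of cosines on triangle QEW: cos(∠QEW) = ((12·√2)² + 12² − 12²) / (2·12·√2·12) = 288/407.29 = 0.7071, so ∠QEW = 45°.

Therefore, the measure of angle ∠QEW = 45°.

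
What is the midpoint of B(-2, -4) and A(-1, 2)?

The midpoint is the point halfway along the segment.
Move half the horizontal distance: -2 + (-1 - -2)/2 = -2 + 1/2 = -3/2
Move half the vertical distance: -4 + (2 - -4)/2 = -4 + 6/2 = -1
Midpoint = (-3/2, -1)

(-3/2, -1)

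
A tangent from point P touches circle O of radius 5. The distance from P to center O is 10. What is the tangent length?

tangent = √(d² - r²) = √(10² - 5²) = √(100 - 25) = √75 = 5*sqrt(3)

5*sqrt(3)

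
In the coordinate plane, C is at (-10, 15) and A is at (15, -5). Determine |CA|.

d = sqrt((15 - -10)^2 + (-5 - 15)^2)
d = sqrt(25^2 + -20^2)
d = sqrt(625 + 400)
d = sqrt(1025) = 5*sqrt(41)

5*sqrt(41)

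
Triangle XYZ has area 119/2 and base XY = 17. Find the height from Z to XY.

Rearranging the area formula Area = (1/2) * base * height:
height = 2 * Area / base = 2 * 119/2 / 17 = 7.

7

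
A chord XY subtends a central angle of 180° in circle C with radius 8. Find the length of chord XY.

Chord = 2(8) sin(90°) = 16

16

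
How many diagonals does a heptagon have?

The number of diagonals in an n-gon is n(n - 3)/2.
For n = 7: 7(7 - 3)/2 = 7 × 4 / 2 = 14.

14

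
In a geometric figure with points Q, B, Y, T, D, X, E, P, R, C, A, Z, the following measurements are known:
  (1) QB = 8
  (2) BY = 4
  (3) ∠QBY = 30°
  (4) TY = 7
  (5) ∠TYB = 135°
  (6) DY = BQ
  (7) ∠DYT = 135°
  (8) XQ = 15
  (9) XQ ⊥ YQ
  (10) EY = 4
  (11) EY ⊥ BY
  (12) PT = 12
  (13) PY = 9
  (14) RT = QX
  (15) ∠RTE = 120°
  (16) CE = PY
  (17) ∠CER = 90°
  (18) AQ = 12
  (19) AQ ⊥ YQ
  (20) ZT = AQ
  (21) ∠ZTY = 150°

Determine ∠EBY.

Step 1: By the law of cosines on triangle BYE: BE² = 4² + 4² − 2·4·4·cos(90°) = 32, so BE = 4·√2.
Step 2: By the inverse law of cosines on triangle EBY: cos(∠EBY) = ((4·√2)² + 4² − 4²) / (2·4·√2·4) = 32/45.25 = 0.7071, so ∠EBY = 45°.

Therefore, the measure of angle ∠EBY = 45°.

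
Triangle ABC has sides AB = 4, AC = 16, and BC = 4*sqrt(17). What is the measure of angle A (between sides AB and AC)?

cos(A) = (4² + 16² - (4*sqrt(17))²) / (2 × 4 × 16) = 0, so A = arccos(0) = 90°.

90°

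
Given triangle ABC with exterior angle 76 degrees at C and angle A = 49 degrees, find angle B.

By the exterior angle theorem: exterior angle = sum of remote interior angles.
76 = 49 + angle B
angle B = 76 - 49 = 27 degrees

27 degrees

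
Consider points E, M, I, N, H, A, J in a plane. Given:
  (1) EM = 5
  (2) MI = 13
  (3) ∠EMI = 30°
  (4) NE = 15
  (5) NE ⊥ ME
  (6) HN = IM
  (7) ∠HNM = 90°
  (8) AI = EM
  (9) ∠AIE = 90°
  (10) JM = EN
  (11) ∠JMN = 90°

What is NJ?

From the given relations: JM = EN = 15.
Step 1: By the law of cosines on triangle NEM: NM² = 15² + 5² − 2·15·5·cos(90°) = 250, so NM = 5·√10.
Step 2: By the law of cosines on triangle NMJ: NJ² = (5·√10)² + 15² − 2·5·√10·15·cos(90°) = 475, so NJ = 5·√19.

Therefore, the length of NJ = 5·√19.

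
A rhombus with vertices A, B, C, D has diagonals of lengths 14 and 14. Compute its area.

Area = (14 * 14) / 2 = 196 / 2 = 98

98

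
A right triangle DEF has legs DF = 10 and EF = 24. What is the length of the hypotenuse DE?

By the Pythagorean theorem: DE^2 = DF^2 + EF^2
DE^2 = 10^2 + 24^2 = 100 + 576 = 676
DE = sqrt(676) = 26

26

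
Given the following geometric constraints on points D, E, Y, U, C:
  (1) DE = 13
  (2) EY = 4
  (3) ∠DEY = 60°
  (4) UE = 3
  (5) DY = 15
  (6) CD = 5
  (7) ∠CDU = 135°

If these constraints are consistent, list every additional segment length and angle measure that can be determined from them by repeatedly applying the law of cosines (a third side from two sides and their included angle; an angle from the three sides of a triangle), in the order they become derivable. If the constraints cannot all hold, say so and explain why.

These constraints are not satisfiable: (1), (2) and (3) already determine DY: by the law of cosines DY² = 13² + 4² − 2·13·4·cos(60°) = 133, so DY = √133, which contradicts (5) DY = 15. No planar figure meets all of them, so nothing further can be derived.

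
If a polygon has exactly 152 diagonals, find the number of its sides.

Using d = n(n - 3)/2, we solve 152 = n(n - 3)/2.
So n(n - 3) = 304.
Testing n = 19: 19 * 16 = 304 = 304. Correct.
The polygon has 19 sides.

19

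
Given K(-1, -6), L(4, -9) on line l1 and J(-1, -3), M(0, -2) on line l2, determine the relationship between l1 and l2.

Slope of line 1: m1 = (-9 - -6)/(4 - -1) = -3/5 = -3/5
Slope of line 2: m2 = (-2 - -3)/(0 - -1) = 1/1 = 1
m1 != m2 (-3/5 != 1), so not parallel.
m1 * m2 = (-3/5) * (1) = -3/5 != -1, so not perpendicular.
The lines are neither parallel nor perpendicular.

Neither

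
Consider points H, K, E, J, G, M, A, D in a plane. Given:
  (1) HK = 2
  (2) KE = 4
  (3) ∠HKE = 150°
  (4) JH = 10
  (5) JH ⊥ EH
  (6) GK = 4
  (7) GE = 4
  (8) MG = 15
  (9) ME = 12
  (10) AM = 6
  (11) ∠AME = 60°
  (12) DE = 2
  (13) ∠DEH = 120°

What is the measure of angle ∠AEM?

Step 1: By the law of cosines on triangle EMA: EA² = 12² + 6² − 2·12·6·cos(60°) = 108, so EA = 6·√3.
Step 2: By the inverse law of cosines on triangle AEM: cos(∠AEM) = ((6·√3)² + 12² − 6²) / (2·6·√3·12) = 216/249.42 = 0.866, so ∠AEM = 30°.

Therefore, the measure of angle ∠AEM = 30°.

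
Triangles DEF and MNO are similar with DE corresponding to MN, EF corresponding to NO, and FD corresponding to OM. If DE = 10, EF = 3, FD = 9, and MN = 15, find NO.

Similar triangles have proportional sides. Setting up the proportion:
MN / DE = NO / EF
15 / 10 = NO / 3
NO = 3 * 15 / 10 = 9/2.

9/2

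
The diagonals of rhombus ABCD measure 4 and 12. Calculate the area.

The diagonals of a rhombus divide it into four right triangles.
Each triangle has legs 4/ 2 = 2 and 12/2 = 6, so each has area (1/2)*2*6 = 6.
Four such triangles give total area = (d1 * d2) / 2 = 24.

24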